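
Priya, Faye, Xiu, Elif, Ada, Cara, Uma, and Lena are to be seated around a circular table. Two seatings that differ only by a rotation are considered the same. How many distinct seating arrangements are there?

5040

Around a circle, 8 distinct people have 8!/8 = (7)! = 5040 rotationally distinct seatings.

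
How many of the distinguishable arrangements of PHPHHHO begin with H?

With the first slot taken by H, it remains to arrange the other 6 letters (PPHHHO).
Those 6 letters have H appearing 3 times and P appearing twice, giving (6)!/(3!·2!) = 60.

60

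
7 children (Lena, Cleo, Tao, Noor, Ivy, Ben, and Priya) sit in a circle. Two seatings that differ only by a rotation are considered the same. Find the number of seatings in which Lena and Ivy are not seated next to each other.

480

All circular seatings of 7 people number (6)! = 720.
Those with Lena next to Ivy: fuse the pair into one unit and seat 6 units around a circle — 2·(5)! = 240.
Subtracting, 720 − 240 = 480.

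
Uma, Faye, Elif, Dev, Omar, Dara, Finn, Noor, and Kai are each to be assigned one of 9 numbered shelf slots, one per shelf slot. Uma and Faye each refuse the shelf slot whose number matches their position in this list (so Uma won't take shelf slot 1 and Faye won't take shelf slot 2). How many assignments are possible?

287280

Let Aᵢ (for i ∈ {1, 2}) be the placements that put person i in their forbidden shelf slot. Any j of these fix j positions, leaving (9−j)! ways to fill the rest, and there are C(2,j) ways to pick which j.
By inclusion–exclusion, the number of valid placements is Σ_{j=0}^{2} (−1)^j C(2,j)·(9−j)!.
Computing: 362880 − 80640 + 5040 = 287280.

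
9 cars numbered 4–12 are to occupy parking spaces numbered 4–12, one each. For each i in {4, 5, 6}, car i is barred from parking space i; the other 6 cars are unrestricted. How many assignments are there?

Let Aᵢ (for i ∈ {4, 5, 6}) be the placements that put car i in its forbidden parking space. Any j of these fix j positions, leaving (9−j)! ways to fill the rest, and there are C(3,j) ways to pick which j.
By inclusion–exclusion, the number of valid placements is Σ_{j=0}^{3} (−1)^j C(3,j)·(9−j)!.
Computing: 362880 − 120960 + 15120 − 720 = 256320.

256320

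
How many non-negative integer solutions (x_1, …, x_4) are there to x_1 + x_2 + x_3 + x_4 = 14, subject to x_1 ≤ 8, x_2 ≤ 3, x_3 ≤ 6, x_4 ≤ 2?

42

Without the upper bounds there are C(17,3) = 680 ways to split 14 among 4 variables.
Subtract solutions that violate a single cap (substitute x_i' = x_i − (cap_i+1)): x_1 ≥ 9 gives C(8,3) = 56; x_2 ≥ 4 gives C(13,3) = 286; x_3 ≥ 7 gives C(10,3) = 120; x_4 ≥ 3 gives C(14,3) = 364. Together 826.
Add back pairs where two caps are both exceeded: 4 + 0 + 10 + 20 + 120 + 35 = 189.
Subtract triples: 0 + 0 + 0 + 1 = 1.
By inclusion–exclusion the count is 680 − 826 + 189 − 1 = 42.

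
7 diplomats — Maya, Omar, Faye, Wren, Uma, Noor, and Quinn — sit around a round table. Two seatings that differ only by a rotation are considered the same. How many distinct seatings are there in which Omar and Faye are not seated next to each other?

480

All circular seatings of 7 people number (6)! = 720.
Those with Omar next to Faye: fuse the pair into one unit and seat 6 units around a circle — 2·(5)! = 240.
Subtracting, 720 − 240 = 480.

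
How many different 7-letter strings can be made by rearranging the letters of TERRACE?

1260

TERRACE has 7 letters with E appearing twice and R appearing twice.
So there are 7! / (2!·2!) = 1260 distinguishable arrangements.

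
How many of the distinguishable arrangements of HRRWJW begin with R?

60

With the first slot taken by R, it remains to arrange the other 5 letters (HRWJW).
Those 5 letters have W appearing twice, giving (5)!/(2!) = 60.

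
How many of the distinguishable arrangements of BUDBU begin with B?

Fix B in the first position and arrange the remaining 4 letters.
Those 4 letters have U appearing twice, giving (4)!/(2!) = 12.

12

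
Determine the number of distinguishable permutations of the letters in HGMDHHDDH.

The 9 letters of HGMDHHDDH have repeats: D appearing 3 times and H appearing 4 times.
The number of distinct arrangements is 9!/(4!·3!) = 362880/144 = 2520.

2520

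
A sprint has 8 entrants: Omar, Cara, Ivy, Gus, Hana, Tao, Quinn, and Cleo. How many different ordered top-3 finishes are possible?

336

There are 8 choices for 1st place, 7 for 2nd, and 6 for 3rd.
That gives 8 × 7 × 6 = 336.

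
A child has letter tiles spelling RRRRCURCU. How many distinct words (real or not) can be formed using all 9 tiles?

756

The 9 letters of RRRRCURCU have repeats: C appearing twice, R appearing 5 times, and U appearing twice.
The number of distinct arrangements is 9!/(5!·2!·2!) = 362880/480 = 756.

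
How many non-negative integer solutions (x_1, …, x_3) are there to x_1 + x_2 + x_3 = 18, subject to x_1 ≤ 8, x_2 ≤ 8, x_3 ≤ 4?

By stars and bars, unrestricted non-negative solutions to x_1+…+x_3 = 18 number C(18+2,2) = 190.
Subtract solutions that violate a single cap (substitute x_i' = x_i − (cap_i+1)): x_1 ≥ 9 gives C(11,2) = 55; x_2 ≥ 9 gives C(11,2) = 55; x_3 ≥ 5 gives C(15,2) = 105. Together 215.
Add back pairs where two caps are both exceeded: 1 + 15 + 15 = 31.
By inclusion–exclusion the count is 190 − 215 + 31 = 6.

6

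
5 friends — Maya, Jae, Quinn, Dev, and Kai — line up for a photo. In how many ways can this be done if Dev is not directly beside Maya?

Of the 5! = 120 arrangements, those with Dev and Maya adjacent number 2 × 4! = 48 (treat the pair as a block with 2 internal orders).
So 120 − 48 = 72 arrangements keep them apart.

72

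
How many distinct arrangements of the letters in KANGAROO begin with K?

1260

With the first slot taken by K, it remains to arrange the other 7 letters (ANGAROO).
Those 7 letters have A appearing twice and O appearing twice, giving (7)!/(2!·2!) = 1260.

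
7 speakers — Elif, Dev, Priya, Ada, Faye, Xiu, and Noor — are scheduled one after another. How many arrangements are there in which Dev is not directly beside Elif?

3600

There are 7! = 5040 arrangements in all. If Dev and Elif are adjacent, merging them into one block gives 2·(6)! = 1440 arrangements.
Complementary counting: 5040 − 1440 = 3600.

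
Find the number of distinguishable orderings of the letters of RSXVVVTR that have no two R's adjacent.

There are 8!/(3!·2!) = 3360 arrangements of RSXVVVTR in total.
Arrangements with the R's together: treat RR as one letter, giving (7)!/(3!) = 840.
Subtracting, 3360 − 840 = 2520 arrangements keep the R's apart.

2520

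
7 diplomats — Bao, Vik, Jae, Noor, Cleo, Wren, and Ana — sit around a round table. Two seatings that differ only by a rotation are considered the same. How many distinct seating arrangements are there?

Around a circle, 7 distinct people have 7!/7 = (6)! = 720 rotationally distinct seatings.

720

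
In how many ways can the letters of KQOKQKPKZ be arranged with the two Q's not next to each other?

5880

Total arrangements of KQOKQKPKZ: 9!/(4!·2!) = 7560.
Arrangements with the Q's together: treat QQ as one letter, giving (8)!/(4!) = 1680.
Hence 7560 − 1680 = 5880.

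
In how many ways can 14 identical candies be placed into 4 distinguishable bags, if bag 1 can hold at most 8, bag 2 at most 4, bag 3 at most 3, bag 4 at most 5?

69

By stars and bars, unrestricted non-negative solutions to x_1+…+x_4 = 14 number C(14+3,3) = 680.
Subtract solutions that violate a single cap (substitute x_i' = x_i − (cap_i+1)): x_1 ≥ 9 gives C(8,3) = 56; x_2 ≥ 5 gives C(12,3) = 220; x_3 ≥ 4 gives C(13,3) = 286; x_4 ≥ 6 gives C(11,3) = 165. Together 727.
Add back pairs where two caps are both exceeded: 1 + 4 + 0 + 56 + 20 + 35 = 116.
By inclusion–exclusion the count is 680 − 727 + 116 = 69.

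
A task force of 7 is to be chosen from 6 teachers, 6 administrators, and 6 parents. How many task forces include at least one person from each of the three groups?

29448

Total 7-person selections from all 18: C(18,7) = 31824.
Selections missing a whole group: no teachers → C(12,7) = 792; no administrators → C(12,7) = 792; no parents → C(12,7) = 792.
Add back selections omitting two groups (i.e. drawn from a single group): C(6,7) + C(6,7) + C(6,7) = 0.
By inclusion–exclusion: 31824 − 2376 + 0 = 29448.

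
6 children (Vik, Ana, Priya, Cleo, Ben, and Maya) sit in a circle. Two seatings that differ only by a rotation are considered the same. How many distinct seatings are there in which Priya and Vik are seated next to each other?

48

Glue Priya and Vik into a block (2 internal orders). Seating 5 units around a circle gives (4)! arrangements.
So 2 × (4)! = 2 × 24 = 48.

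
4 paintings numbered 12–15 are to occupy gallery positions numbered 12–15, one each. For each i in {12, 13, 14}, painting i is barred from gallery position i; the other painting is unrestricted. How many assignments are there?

11

Let Aᵢ (for i ∈ {12, 13, 14}) be the placements that put painting i in its forbidden gallery position. Any j of these fix j positions, leaving (4−j)! ways to fill the rest, and there are C(3,j) ways to pick which j.
By inclusion–exclusion, the number of valid placements is Σ_{j=0}^{3} (−1)^j C(3,j)·(4−j)!.
Computing: 24 − 18 + 6 − 1 = 11.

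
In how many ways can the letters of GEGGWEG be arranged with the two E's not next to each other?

75

There are 7!/(4!·2!) = 105 arrangements of GEGGWEG in total.
If the two E's are adjacent, glue them into one block, leaving 6 items to arrange: (6)!/(4!) = 30 ways.
Hence 105 − 30 = 75.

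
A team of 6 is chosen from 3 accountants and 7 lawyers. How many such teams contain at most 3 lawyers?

Split by how many lawyers are chosen (0 through 3).
Sum: C(7,0)·C(3,6) + C(7,1)·C(3,5) + C(7,2)·C(3,4) + C(7,3)·C(3,3) = 0 + 0 + 0 + 35 = 35.

35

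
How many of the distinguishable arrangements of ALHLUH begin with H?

60

With the first slot taken by H, it remains to arrange the other 5 letters (ALLUH).
Those 5 letters have L appearing twice, giving (5)!/(2!) = 60.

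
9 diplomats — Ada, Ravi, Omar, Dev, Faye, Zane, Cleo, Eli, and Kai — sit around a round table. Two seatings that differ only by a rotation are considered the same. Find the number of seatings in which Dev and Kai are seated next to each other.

10080

Treat {Dev, Kai} as one unit (2 internal orders) and seat the resulting 8 units around the table: (7)! circular arrangements.
So 2 × (7)! = 2 × 5040 = 10080.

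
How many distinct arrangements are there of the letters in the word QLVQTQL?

420

Letter multiplicities in QLVQTQL: L×2, Q×3, T×1, V×1.
So there are 7! / (3!·2!) = 420 distinguishable arrangements.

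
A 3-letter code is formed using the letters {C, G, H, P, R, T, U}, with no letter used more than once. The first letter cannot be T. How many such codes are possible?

The first letter has 7−1 = 6 choices (anything except T).
The remaining 2 letters are filled from the other 6 symbols without repetition: 6 × 5 = 30.
Total: 6 × 30 = 180.

180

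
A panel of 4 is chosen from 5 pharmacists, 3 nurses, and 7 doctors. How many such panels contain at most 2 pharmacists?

Split by how many pharmacists are chosen (0 through 2).
Sum: C(5,0)·C(10,4) + C(5,1)·C(10,3) + C(5,2)·C(10,2) = 210 + 600 + 450 = 1260.

1260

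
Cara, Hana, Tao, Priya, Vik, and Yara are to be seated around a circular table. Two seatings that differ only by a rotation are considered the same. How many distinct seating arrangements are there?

120

Around a circle, 6 distinct people have 6!/6 = (5)! = 120 rotationally distinct seatings.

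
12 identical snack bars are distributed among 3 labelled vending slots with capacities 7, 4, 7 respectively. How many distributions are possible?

25

By stars and bars, unrestricted non-negative solutions to x_1+…+x_3 = 12 number C(12+2,2) = 91.
Subtract solutions that violate a single cap (substitute x_i' = x_i − (cap_i+1)): x_1 ≥ 8 gives C(6,2) = 15; x_2 ≥ 5 gives C(9,2) = 36; x_3 ≥ 8 gives C(6,2) = 15. Together 66.
No two caps can be exceeded simultaneously, so the pair terms are all 0.
By inclusion–exclusion the count is 91 − 66 + 0 = 25.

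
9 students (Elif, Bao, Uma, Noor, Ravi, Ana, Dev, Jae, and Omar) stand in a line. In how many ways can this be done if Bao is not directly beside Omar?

282240

There are 9! = 362880 arrangements in all. If Bao and Omar are adjacent, merging them into one block gives 2·(8)! = 80640 arrangements.
Complementary counting: 362880 − 80640 = 282240.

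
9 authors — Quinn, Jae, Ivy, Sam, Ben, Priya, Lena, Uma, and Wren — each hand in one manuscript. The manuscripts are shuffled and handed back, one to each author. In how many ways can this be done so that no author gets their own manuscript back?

This is the derangement count D_9: permutations of 9 items with no fixed point.
By inclusion–exclusion this is Σ_{j=0}^{9} (−1)^j C(9,j)·(9−j)!.
Computing: 362880 − 362880 + 181440 − 60480 + 15120 − 3024 + 504 − 72 + 9 − 1 = 133496.

133496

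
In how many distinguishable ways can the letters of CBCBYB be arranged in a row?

Letter multiplicities in CBCBYB: B×3, C×2, Y×1.
Dividing 6! = 720 by 3!·2! = 12 for the repeated letters gives 60.

60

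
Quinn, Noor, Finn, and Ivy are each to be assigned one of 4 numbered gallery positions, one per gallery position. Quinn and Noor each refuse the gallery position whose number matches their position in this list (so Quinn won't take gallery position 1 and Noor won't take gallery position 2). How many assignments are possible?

14

Let Aᵢ (for i ∈ {1, 2}) be the placements that put person i in their forbidden gallery position. Any j of these fix j positions, leaving (4−j)! ways to fill the rest, and there are C(2,j) ways to pick which j.
By inclusion–exclusion, the number of valid placements is Σ_{j=0}^{2} (−1)^j C(2,j)·(4−j)!.
Computing: 24 − 12 + 2 = 14.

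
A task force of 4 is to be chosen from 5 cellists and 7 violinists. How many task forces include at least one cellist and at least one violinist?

455

Unrestricted: C(12,4) = 495 ways to pick any 4 of the 12.
Subtract selections that omit an entire group: no cellists → C(7,4) = 35; no violinists → C(5,4) = 5.
Both groups omitted at once is impossible, so 495 − 40 = 455.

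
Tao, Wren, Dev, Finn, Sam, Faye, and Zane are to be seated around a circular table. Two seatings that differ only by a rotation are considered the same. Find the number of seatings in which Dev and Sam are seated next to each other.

Glue Dev and Sam into a block (2 internal orders). Seating 6 units around a circle gives (5)! arrangements.
So 2 × (5)! = 2 × 120 = 240.

240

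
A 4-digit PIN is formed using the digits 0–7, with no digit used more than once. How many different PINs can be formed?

With no repetition, fill the 4 digits in order: 8 choices, then 7, down to 5.
That product is 8 × 7 × 6 × 5 = 1680.

1680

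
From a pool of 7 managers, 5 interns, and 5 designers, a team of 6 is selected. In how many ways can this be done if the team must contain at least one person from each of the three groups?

10325

Unrestricted: C(17,6) = 12376 ways to pick any 6 of the 17.
Selections missing a whole group: no managers → C(10,6) = 210; no interns → C(12,6) = 924; no designers → C(12,6) = 924.
Add back selections omitting two groups (i.e. drawn from a single group): C(7,6) + C(5,6) + C(5,6) = 7.
By inclusion–exclusion: 12376 − 2058 + 7 = 10325.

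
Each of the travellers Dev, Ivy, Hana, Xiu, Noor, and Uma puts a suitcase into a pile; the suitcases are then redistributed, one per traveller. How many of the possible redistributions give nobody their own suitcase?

Let Aᵢ be the assignments in which traveller i gets their own suitcase. We want the size of the complement of A₁∪…∪A_6.
By inclusion–exclusion this is Σ_{j=0}^{6} (−1)^j C(6,j)·(6−j)!.
Computing: 720 − 720 + 360 − 120 + 30 − 6 + 1 = 265.

265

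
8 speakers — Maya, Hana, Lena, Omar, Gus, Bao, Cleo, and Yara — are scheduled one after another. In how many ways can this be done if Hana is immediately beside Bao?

Glue Hana and Bao into one block (2 internal orders), leaving 7 units to arrange in a row.
So the count is 2·(7)! = 10080.

10080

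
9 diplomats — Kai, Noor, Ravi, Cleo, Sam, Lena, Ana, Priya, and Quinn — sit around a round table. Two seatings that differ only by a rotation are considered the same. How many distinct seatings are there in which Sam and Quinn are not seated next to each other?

Without the restriction there are (8)! = 40320 seatings.
Those with Sam next to Quinn: fuse the pair into one unit and seat 8 units around a circle — 2·(7)! = 10080.
Subtracting, 40320 − 10080 = 30240.

30240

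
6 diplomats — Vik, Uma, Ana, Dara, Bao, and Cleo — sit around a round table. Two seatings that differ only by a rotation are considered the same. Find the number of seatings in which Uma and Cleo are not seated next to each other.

72

All circular seatings of 6 people number (5)! = 120.
Seatings with Uma beside Cleo: treat them as a block with 2 internal orders, giving 2 × (4)! = 48.
Subtracting, 120 − 48 = 72.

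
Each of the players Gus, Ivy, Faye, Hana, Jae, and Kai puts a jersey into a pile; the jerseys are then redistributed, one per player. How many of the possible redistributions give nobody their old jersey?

This is the derangement count D_6: permutations of 6 items with no fixed point.
By inclusion–exclusion this is Σ_{j=0}^{6} (−1)^j C(6,j)·(6−j)!.
Computing: 720 − 720 + 360 − 120 + 30 − 6 + 1 = 265.

265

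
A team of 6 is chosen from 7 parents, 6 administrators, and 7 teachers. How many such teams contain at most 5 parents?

Split by how many parents are chosen (0 through 5).
Sum: C(7,0)·C(13,6) + C(7,1)·C(13,5) + C(7,2)·C(13,4) + C(7,3)·C(13,3) + C(7,4)·C(13,2) + C(7,5)·C(13,1) = 1716 + 9009 + 15015 + 10010 + 2730 + 273 = 38753.

38753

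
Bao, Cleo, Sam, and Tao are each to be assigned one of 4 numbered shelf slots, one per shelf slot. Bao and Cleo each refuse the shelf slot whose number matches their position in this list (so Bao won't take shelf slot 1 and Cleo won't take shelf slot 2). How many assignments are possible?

Let Aᵢ (for i ∈ {1, 2}) be the placements that put person i in their forbidden shelf slot. Any j of these fix j positions, leaving (4−j)! ways to fill the rest, and there are C(2,j) ways to pick which j.
By inclusion–exclusion, the number of valid placements is Σ_{j=0}^{2} (−1)^j C(2,j)·(4−j)!.
Computing: 24 − 12 + 2 = 14.

14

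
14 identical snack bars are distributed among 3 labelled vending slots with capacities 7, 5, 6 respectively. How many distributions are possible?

Without the upper bounds there are C(16,2) = 120 ways to split 14 among 3 vending slots.
Subtract solutions that violate a single cap (substitute x_i' = x_i − (cap_i+1)): x_1 ≥ 8 gives C(8,2) = 28; x_2 ≥ 6 gives C(10,2) = 45; x_3 ≥ 7 gives C(9,2) = 36. Together 109.
Add back pairs where two caps are both exceeded: 1 + 0 + 3 = 4.
By inclusion–exclusion the count is 120 − 109 + 4 = 15.

15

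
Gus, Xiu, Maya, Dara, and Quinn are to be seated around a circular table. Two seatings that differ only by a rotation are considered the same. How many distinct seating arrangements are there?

Fix one person's seat to break rotational symmetry; the remaining 4 people can be arranged in (4)! = 24 ways.

24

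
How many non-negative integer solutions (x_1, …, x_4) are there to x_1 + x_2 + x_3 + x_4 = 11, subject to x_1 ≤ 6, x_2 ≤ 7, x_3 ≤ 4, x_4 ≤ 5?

Without the upper bounds there are C(14,3) = 364 ways to split 11 among 4 variables.
Subtract solutions that violate a single cap (substitute x_i' = x_i − (cap_i+1)): x_1 ≥ 7 gives C(7,3) = 35; x_2 ≥ 8 gives C(6,3) = 20; x_3 ≥ 5 gives C(9,3) = 84; x_4 ≥ 6 gives C(8,3) = 56. Together 195.
Add back pairs where two caps are both exceeded: 0 + 0 + 0 + 0 + 0 + 1 = 1.
By inclusion–exclusion the count is 364 − 195 + 1 = 170.

170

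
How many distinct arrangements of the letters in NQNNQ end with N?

6

With the last slot taken by N, it remains to arrange the other 4 letters (QNNQ).
Those 4 letters have N appearing twice and Q appearing twice, giving (4)!/(2!·2!) = 6.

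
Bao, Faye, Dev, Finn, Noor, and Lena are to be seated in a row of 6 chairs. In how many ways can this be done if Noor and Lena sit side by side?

240

Treat {Noor, Lena} as a single unit. There are 5 units to order, and the pair itself can be ordered 2 ways.
So the count is 2·(5)! = 240.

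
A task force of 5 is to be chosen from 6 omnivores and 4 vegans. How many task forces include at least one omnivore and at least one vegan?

246

Unrestricted: C(10,5) = 252 ways to pick any 5 of the 10.
Selections missing a whole group: no omnivores → C(4,5) = 0; no vegans → C(6,5) = 6.
Both groups omitted at once is impossible, so 252 − 6 = 246.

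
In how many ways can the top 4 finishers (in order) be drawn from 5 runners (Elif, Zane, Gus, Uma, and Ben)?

This is an ordered selection of 4 from 5: P(5,4).
That gives 5 × 4 × 3 × 2 = 120.

120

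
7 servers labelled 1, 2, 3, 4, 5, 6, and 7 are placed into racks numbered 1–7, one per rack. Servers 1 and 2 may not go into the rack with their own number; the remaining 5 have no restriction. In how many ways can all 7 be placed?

3720

Let Aᵢ (for i ∈ {1, 2}) be the placements that put server i in its forbidden rack. Any j of these fix j positions, leaving (7−j)! ways to fill the rest, and there are C(2,j) ways to pick which j.
By inclusion–exclusion, the number of valid placements is Σ_{j=0}^{2} (−1)^j C(2,j)·(7−j)!.
Computing: 5040 − 1440 + 120 = 3720.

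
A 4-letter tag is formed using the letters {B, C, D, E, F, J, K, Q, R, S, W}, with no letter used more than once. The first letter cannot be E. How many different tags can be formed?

7200

The first letter has 11−1 = 10 choices (anything except E).
The remaining 3 letters are filled from the other 10 symbols without repetition: 10 × 9 × 8 = 720.
Total: 10 × 720 = 7200.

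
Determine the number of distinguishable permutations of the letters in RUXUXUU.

105

The 7 letters of RUXUXUU have repeats: U appearing 4 times and X appearing twice.
Dividing 7! = 5040 by 4!·2! = 48 for the repeated letters gives 105.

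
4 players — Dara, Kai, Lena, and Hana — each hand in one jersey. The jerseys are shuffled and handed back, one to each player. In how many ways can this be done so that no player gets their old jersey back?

This is the derangement count D_4: permutations of 4 items with no fixed point.
By inclusion–exclusion this is Σ_{j=0}^{4} (−1)^j C(4,j)·(4−j)!.
Computing: 24 − 24 + 12 − 4 + 1 = 9.

9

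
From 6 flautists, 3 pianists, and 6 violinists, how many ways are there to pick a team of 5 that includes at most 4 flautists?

2997

Split by how many flautists are chosen (0 through 4).
Sum: C(6,0)·C(9,5) + C(6,1)·C(9,4) + C(6,2)·C(9,3) + C(6,3)·C(9,2) + C(6,4)·C(9,1) = 126 + 756 + 1260 + 720 + 135 = 2997.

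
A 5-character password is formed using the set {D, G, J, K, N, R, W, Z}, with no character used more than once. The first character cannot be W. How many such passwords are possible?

5880

The first character has 8−1 = 7 choices (anything except W).
The remaining 4 characters are filled from the other 7 symbols without repetition: 7 × 6 × 5 × 4 = 840.
Total: 7 × 840 = 5880.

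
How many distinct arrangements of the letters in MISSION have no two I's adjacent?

900

Total arrangements of MISSION: 7!/(2!·2!) = 1260.
Arrangements with the I's together: treat II as one letter, giving (6)!/(2!) = 360.
Subtracting, 1260 − 360 = 900 arrangements keep the I's apart.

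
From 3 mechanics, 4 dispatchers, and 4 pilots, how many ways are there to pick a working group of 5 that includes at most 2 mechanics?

434

Split by how many mechanics are chosen (0 through 2).
Sum: C(3,0)·C(8,5) + C(3,1)·C(8,4) + C(3,2)·C(8,3) = 56 + 210 + 168 = 434.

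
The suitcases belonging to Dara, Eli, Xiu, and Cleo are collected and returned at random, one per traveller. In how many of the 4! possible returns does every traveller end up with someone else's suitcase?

9

Count assignments avoiding every fixed point. For any j of the 4 travellers fixed to their own suitcase, the other 4−j can be arranged in (4−j)! ways.
By inclusion–exclusion this is Σ_{j=0}^{4} (−1)^j C(4,j)·(4−j)!.
Computing: 24 − 24 + 12 − 4 + 1 = 9.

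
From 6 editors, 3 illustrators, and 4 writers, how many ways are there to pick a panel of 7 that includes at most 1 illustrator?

750

Split by how many illustrators are chosen (0 through 1).
Sum: C(3,0)·C(10,7) + C(3,1)·C(10,6) = 120 + 630 = 750.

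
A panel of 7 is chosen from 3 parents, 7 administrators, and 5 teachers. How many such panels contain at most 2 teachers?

3690

Split by how many teachers are chosen (0 through 2).
Sum: C(5,0)·C(10,7) + C(5,1)·C(10,6) + C(5,2)·C(10,5) = 120 + 1050 + 2520 = 3690.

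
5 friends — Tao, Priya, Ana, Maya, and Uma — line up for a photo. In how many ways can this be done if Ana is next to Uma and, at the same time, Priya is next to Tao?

Treat {Ana,Uma} as one block (2 orders) and {Priya,Tao} as another (2 orders).
That leaves 3 units to arrange: 2 × 2 × 3! = 4 × 6 = 24.

24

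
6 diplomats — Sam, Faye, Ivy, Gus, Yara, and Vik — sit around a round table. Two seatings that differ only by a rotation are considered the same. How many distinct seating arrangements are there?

120

Around a circle, 6 distinct people have 6!/6 = (5)! = 120 rotationally distinct seatings.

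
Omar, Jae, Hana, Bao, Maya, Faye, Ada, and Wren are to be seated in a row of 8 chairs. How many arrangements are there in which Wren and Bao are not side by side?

30240

There are 8! = 40320 arrangements in all. If Wren and Bao are adjacent, merging them into one block gives 2·(7)! = 10080 arrangements.
So 40320 − 10080 = 30240 arrangements keep them apart.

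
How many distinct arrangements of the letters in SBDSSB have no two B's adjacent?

40

Total arrangements of SBDSSB: 6!/(3!·2!) = 60.
Arrangements with the B's together: treat BB as one letter, giving (5)!/(3!) = 20.
Subtracting, 60 − 20 = 40 arrangements keep the B's apart.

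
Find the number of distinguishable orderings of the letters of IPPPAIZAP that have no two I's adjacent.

Total arrangements of IPPPAIZAP: 9!/(4!·2!·2!) = 3780.
Arrangements with the I's together: treat II as one letter, giving (8)!/(4!·2!) = 840.
Subtracting, 3780 − 840 = 2940 arrangements keep the I's apart.

2940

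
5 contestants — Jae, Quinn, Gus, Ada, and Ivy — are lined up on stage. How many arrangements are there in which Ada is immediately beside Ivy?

Glue Ada and Ivy into one block (2 internal orders), leaving 4 units to arrange in a row.
So the count is 2·(4)! = 48.

48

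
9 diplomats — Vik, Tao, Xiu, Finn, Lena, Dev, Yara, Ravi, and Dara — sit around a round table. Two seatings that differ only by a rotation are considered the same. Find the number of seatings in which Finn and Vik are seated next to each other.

Treat {Finn, Vik} as one unit (2 internal orders) and seat the resulting 8 units around the table: (7)! circular arrangements.
So 2 × (7)! = 2 × 5040 = 10080.

10080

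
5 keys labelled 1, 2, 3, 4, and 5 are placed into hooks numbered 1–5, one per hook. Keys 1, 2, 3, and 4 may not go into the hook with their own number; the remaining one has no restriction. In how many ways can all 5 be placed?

53

Let Aᵢ (for 1 ≤ i ≤ 4) be the placements that put key i in its forbidden hook. Any j of these fix j positions, leaving (5−j)! ways to fill the rest, and there are C(4,j) ways to pick which j.
By inclusion–exclusion, the number of valid placements is Σ_{j=0}^{4} (−1)^j C(4,j)·(5−j)!.
Computing: 120 − 96 + 36 − 8 + 1 = 53.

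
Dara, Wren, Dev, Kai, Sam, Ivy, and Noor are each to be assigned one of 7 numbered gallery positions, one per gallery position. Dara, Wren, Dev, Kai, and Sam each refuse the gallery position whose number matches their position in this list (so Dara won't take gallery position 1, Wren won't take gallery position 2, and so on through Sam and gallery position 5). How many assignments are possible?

2428

Let Aᵢ (for 1 ≤ i ≤ 5) be the placements that put person i in their forbidden gallery position. Any j of these fix j positions, leaving (7−j)! ways to fill the rest, and there are C(5,j) ways to pick which j.
By inclusion–exclusion, the number of valid placements is Σ_{j=0}^{5} (−1)^j C(5,j)·(7−j)!.
Computing: 5040 − 3600 + 1200 − 240 + 30 − 2 = 2428.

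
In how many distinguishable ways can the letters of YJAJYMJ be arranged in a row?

420

YJAJYMJ has 7 letters with J appearing 3 times and Y appearing twice.
So there are 7! / (3!·2!) = 420 distinguishable arrangements.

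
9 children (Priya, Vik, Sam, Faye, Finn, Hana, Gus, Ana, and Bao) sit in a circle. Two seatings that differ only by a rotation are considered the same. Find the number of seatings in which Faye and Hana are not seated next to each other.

30240

All circular seatings of 9 people number (8)! = 40320.
Seatings with Faye beside Hana: treat them as a block with 2 internal orders, giving 2 × (7)! = 10080.
Subtracting, 40320 − 10080 = 30240.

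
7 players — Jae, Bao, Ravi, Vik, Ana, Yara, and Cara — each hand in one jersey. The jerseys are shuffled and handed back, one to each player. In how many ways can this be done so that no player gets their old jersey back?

Count assignments avoiding every fixed point. For any j of the 7 players fixed to their old jersey, the other 7−j can be arranged in (7−j)! ways.
By inclusion–exclusion this is Σ_{j=0}^{7} (−1)^j C(7,j)·(7−j)!.
Computing: 5040 − 5040 + 2520 − 840 + 210 − 42 + 7 − 1 = 1854.

1854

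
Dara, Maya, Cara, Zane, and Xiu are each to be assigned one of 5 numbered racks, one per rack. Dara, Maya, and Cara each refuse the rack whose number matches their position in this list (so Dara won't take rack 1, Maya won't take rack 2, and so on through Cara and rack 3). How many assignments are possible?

64

Let Aᵢ (for i ∈ {1, 2, 3}) be the placements that put person i in their forbidden rack. Any j of these fix j positions, leaving (5−j)! ways to fill the rest, and there are C(3,j) ways to pick which j.
By inclusion–exclusion, the number of valid placements is Σ_{j=0}^{3} (−1)^j C(3,j)·(5−j)!.
Computing: 120 − 72 + 18 − 2 = 64.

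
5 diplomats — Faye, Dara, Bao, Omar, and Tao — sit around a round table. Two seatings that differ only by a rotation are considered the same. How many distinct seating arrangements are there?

Seat Faye anywhere (absorbing the rotational symmetry), then permute the other 4: (4)! = 24.

24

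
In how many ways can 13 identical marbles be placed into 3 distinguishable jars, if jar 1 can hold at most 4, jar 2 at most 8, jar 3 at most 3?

6

By stars and bars, unrestricted non-negative solutions to x_1+…+x_3 = 13 number C(13+2,2) = 105.
Subtract solutions that violate a single cap (substitute x_i' = x_i − (cap_i+1)): x_1 ≥ 5 gives C(10,2) = 45; x_2 ≥ 9 gives C(6,2) = 15; x_3 ≥ 4 gives C(11,2) = 55. Together 115.
Add back pairs where two caps are both exceeded: 0 + 15 + 1 = 16.
By inclusion–exclusion the count is 105 − 115 + 16 = 6.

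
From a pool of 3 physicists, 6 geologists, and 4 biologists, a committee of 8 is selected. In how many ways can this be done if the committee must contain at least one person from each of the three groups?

With no constraint there are C(13,8) = 1287 possible selections.
Subtract selections that omit an entire group: no physicists → C(10,8) = 45; no geologists → C(7,8) = 0; no biologists → C(9,8) = 9.
Add back selections omitting two groups (i.e. drawn from a single group): C(3,8) + C(6,8) + C(4,8) = 0.
By inclusion–exclusion: 1287 − 54 + 0 = 1233.

1233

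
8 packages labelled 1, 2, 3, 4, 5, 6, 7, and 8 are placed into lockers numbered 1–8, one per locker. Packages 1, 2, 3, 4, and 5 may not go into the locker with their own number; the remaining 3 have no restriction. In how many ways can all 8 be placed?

Let Aᵢ (for 1 ≤ i ≤ 5) be the placements that put package i in its forbidden locker. Any j of these fix j positions, leaving (8−j)! ways to fill the rest, and there are C(5,j) ways to pick which j.
By inclusion–exclusion, the number of valid placements is Σ_{j=0}^{5} (−1)^j C(5,j)·(8−j)!.
Computing: 40320 − 25200 + 7200 − 1200 + 120 − 6 = 21234.

21234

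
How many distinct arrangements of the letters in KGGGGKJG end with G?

Fix G in the last position and arrange the remaining 7 letters.
Those 7 letters have G appearing 4 times and K appearing twice, giving (7)!/(4!·2!) = 105.

105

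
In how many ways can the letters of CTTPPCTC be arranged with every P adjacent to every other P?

Treat the 2 copies of P as a single block. The multiset to arrange is then {PP, C, C, C, T, T, T}, 7 items in all.
That gives (7)!/(3!·3!) = 140 arrangements.

140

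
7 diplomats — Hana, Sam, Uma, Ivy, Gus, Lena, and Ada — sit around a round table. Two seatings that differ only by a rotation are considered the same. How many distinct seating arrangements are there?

720

Around a circle, 7 distinct people have 7!/7 = (6)! = 720 rotationally distinct seatings.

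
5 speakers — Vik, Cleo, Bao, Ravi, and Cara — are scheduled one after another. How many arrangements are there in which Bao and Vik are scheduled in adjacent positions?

Glue Bao and Vik into one block (2 internal orders), leaving 4 units to arrange in a row.
So the count is 2·(4)! = 48.

48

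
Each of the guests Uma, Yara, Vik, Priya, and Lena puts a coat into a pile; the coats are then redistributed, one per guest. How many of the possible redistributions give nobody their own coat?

44

This is the derangement count D_5: permutations of 5 items with no fixed point.
By inclusion–exclusion this is Σ_{j=0}^{5} (−1)^j C(5,j)·(5−j)!.
Computing: 120 − 120 + 60 − 20 + 5 − 1 = 44.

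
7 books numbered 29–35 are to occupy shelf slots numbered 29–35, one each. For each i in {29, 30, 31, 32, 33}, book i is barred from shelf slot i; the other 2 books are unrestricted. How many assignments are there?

2428

Let Aᵢ (for 29 ≤ i ≤ 33) be the placements that put book i in its forbidden shelf slot. Any j of these fix j positions, leaving (7−j)! ways to fill the rest, and there are C(5,j) ways to pick which j.
By inclusion–exclusion, the number of valid placements is Σ_{j=0}^{5} (−1)^j C(5,j)·(7−j)!.
Computing: 5040 − 3600 + 1200 − 240 + 30 − 2 = 2428.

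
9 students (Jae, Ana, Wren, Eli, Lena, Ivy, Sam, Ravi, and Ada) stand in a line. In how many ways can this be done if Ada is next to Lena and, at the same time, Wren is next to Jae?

20160

Treat {Ada,Lena} as one block (2 orders) and {Wren,Jae} as another (2 orders).
That leaves 7 units to arrange: 2 × 2 × 7! = 4 × 5040 = 20160.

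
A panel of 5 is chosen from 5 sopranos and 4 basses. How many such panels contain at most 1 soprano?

5

Split by how many sopranos are chosen (0 through 1).
Sum: C(5,0)·C(4,5) + C(5,1)·C(4,4) = 0 + 5 = 5.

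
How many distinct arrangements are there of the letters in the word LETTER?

180

The 6 letters of LETTER have repeats: E appearing twice and T appearing twice.
So there are 6! / (2!·2!) = 180 distinguishable arrangements.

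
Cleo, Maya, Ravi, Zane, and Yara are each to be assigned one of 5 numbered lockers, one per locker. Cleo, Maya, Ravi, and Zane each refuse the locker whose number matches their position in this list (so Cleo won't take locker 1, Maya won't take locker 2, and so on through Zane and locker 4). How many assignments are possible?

53

Let Aᵢ (for 1 ≤ i ≤ 4) be the placements that put person i in their forbidden locker. Any j of these fix j positions, leaving (5−j)! ways to fill the rest, and there are C(4,j) ways to pick which j.
By inclusion–exclusion, the number of valid placements is Σ_{j=0}^{4} (−1)^j C(4,j)·(5−j)!.
Computing: 120 − 96 + 36 − 8 + 1 = 53.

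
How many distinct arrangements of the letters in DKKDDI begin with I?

Fix I in the first position and arrange the remaining 5 letters.
Those 5 letters have D appearing 3 times and K appearing twice, giving (5)!/(3!·2!) = 10.

10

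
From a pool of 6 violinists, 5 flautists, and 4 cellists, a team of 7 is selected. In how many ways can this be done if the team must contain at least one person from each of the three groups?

5949

Unrestricted: C(15,7) = 6435 ways to pick any 7 of the 15.
Selections missing a whole group: no violinists → C(9,7) = 36; no flautists → C(10,7) = 120; no cellists → C(11,7) = 330.
Add back selections omitting two groups (i.e. drawn from a single group): C(6,7) + C(5,7) + C(4,7) = 0.
By inclusion–exclusion: 6435 − 486 + 0 = 5949.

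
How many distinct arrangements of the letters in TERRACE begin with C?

With the first slot taken by C, it remains to arrange the other 6 letters (TERRAE).
Those 6 letters have E appearing twice and R appearing twice, giving (6)!/(2!·2!) = 180.

180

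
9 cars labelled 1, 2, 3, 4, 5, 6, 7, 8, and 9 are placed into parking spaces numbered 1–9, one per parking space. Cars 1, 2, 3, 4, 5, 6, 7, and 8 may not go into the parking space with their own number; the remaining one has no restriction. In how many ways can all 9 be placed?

Let Aᵢ (for 1 ≤ i ≤ 8) be the placements that put car i in its forbidden parking space. Any j of these fix j positions, leaving (9−j)! ways to fill the rest, and there are C(8,j) ways to pick which j.
By inclusion–exclusion, the number of valid placements is Σ_{j=0}^{8} (−1)^j C(8,j)·(9−j)!.
Computing: 362880 − 322560 + 141120 − 40320 + 8400 − 1344 + 168 − 16 + 1 = 148329.

148329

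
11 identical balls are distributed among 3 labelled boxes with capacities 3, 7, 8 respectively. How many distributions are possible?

26

By stars and bars, unrestricted non-negative solutions to x_1+…+x_3 = 11 number C(11+2,2) = 78.
Subtract solutions that violate a single cap (substitute x_i' = x_i − (cap_i+1)): x_1 ≥ 4 gives C(9,2) = 36; x_2 ≥ 8 gives C(5,2) = 10; x_3 ≥ 9 gives C(4,2) = 6. Together 52.
No two caps can be exceeded simultaneously, so the pair terms are all 0.
By inclusion–exclusion the count is 78 − 52 + 0 = 26.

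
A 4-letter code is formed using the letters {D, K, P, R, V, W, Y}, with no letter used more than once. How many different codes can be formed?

840

With no repetition, fill the 4 letters in order: 7 choices, then 6, down to 4.
That product is 7 × 6 × 5 × 4 = 840.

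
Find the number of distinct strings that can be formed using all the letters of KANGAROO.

KANGAROO has 8 letters with A appearing twice and O appearing twice.
The number of distinct arrangements is 8!/(2!·2!) = 40320/4 = 10080.

10080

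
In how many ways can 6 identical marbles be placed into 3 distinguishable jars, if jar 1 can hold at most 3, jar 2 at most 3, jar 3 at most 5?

Without the upper bounds there are C(8,2) = 28 ways to split 6 among 3 jars.
Subtract solutions that violate a single cap (substitute x_i' = x_i − (cap_i+1)): x_1 ≥ 4 gives C(4,2) = 6; x_2 ≥ 4 gives C(4,2) = 6; x_3 ≥ 6 gives C(2,2) = 1. Together 13.
No two caps can be exceeded simultaneously, so the pair terms are all 0.
By inclusion–exclusion the count is 28 − 13 + 0 = 15.

15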